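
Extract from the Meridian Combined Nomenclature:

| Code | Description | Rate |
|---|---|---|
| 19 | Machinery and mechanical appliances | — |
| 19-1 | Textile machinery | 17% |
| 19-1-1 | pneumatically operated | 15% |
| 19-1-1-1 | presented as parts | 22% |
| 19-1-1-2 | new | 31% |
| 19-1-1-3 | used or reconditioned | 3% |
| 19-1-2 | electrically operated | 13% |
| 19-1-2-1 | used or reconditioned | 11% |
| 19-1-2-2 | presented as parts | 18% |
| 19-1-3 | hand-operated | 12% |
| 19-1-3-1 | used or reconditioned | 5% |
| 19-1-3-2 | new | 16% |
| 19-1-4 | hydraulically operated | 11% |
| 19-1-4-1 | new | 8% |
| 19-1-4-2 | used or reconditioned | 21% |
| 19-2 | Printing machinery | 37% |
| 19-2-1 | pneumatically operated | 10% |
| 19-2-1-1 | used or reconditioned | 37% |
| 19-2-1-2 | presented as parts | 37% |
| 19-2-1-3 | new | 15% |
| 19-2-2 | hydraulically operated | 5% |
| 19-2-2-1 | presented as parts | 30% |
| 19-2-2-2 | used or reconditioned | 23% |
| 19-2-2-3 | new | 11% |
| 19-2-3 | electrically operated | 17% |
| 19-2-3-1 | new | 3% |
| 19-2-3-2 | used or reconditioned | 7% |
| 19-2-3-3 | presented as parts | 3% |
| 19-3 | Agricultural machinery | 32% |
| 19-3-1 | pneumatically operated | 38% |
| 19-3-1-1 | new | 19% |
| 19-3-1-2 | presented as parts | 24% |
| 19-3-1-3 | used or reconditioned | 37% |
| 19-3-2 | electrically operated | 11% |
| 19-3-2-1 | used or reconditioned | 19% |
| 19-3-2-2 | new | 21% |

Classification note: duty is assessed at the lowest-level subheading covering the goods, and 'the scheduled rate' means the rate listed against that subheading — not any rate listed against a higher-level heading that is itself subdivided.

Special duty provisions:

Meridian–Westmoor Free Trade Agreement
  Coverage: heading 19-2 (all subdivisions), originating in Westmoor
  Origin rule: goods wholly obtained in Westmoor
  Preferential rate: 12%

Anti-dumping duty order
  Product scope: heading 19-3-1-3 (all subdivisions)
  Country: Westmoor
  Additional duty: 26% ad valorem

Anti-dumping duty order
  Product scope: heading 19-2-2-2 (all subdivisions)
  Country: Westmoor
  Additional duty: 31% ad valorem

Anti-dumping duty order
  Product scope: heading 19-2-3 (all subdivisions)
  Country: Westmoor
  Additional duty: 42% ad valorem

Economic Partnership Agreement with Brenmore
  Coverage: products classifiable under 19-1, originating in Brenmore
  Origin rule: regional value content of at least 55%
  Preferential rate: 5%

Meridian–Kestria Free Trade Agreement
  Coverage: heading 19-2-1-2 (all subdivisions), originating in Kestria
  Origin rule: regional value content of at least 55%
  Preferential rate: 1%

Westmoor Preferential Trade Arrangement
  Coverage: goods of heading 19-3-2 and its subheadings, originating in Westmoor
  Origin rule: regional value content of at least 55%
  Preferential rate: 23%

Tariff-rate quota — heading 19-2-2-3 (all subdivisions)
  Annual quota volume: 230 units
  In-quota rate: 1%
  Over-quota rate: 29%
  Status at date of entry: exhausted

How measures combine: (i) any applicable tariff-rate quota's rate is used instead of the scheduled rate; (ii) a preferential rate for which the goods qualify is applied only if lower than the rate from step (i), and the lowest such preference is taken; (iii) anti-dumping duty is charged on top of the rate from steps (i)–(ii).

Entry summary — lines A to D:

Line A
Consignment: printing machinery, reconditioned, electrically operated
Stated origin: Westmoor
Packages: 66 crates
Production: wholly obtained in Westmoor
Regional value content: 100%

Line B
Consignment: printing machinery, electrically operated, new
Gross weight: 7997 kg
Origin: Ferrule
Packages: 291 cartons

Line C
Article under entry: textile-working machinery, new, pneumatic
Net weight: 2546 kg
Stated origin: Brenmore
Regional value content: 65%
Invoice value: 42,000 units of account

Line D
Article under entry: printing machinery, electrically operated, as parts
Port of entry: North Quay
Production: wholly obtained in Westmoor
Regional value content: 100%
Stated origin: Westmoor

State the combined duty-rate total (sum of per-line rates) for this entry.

Line A: printing → 19-2; electrically operated → 19-2-3; reconditioned → 19-2-3-2. Scheduled 7%. Westmoor agreement on 19-2: wholly obtained → 12% available; Westmoor agreement on 19-3-2: 19-2-3-2 not covered; preference 12% not lower than 7% → no reduction; anti-dumping (Westmoor, 19-2-3): +42%; total 7% + 42% = 49%. → 49%.
Line B: printing → 19-2; electrically operated → 19-2-3; new → 19-2-3-1. Scheduled 3%. No special measure applies. → 3%.
Line C: textile-working → 19-1; pneumatic → 19-1-1; new → 19-1-1-2. Scheduled 31%. Brenmore agreement on 19-1: RVC ≥ 55% → 5% available; preferential 5%. → 5%.
Line D: printing → 19-2; electrically operated → 19-2-3; as parts → 19-2-3-3. Scheduled 3%. Westmoor agreement on 19-2: wholly obtained → 12% available; Westmoor agreement on 19-3-2: 19-2-3-3 not covered; preference 12% not lower than 3% → no reduction; anti-dumping (Westmoor, 19-2-3): +42%; total 3% + 42% = 45%. → 45%.
Sum: 49% + 3% + 5% + 45% = 102%.

102%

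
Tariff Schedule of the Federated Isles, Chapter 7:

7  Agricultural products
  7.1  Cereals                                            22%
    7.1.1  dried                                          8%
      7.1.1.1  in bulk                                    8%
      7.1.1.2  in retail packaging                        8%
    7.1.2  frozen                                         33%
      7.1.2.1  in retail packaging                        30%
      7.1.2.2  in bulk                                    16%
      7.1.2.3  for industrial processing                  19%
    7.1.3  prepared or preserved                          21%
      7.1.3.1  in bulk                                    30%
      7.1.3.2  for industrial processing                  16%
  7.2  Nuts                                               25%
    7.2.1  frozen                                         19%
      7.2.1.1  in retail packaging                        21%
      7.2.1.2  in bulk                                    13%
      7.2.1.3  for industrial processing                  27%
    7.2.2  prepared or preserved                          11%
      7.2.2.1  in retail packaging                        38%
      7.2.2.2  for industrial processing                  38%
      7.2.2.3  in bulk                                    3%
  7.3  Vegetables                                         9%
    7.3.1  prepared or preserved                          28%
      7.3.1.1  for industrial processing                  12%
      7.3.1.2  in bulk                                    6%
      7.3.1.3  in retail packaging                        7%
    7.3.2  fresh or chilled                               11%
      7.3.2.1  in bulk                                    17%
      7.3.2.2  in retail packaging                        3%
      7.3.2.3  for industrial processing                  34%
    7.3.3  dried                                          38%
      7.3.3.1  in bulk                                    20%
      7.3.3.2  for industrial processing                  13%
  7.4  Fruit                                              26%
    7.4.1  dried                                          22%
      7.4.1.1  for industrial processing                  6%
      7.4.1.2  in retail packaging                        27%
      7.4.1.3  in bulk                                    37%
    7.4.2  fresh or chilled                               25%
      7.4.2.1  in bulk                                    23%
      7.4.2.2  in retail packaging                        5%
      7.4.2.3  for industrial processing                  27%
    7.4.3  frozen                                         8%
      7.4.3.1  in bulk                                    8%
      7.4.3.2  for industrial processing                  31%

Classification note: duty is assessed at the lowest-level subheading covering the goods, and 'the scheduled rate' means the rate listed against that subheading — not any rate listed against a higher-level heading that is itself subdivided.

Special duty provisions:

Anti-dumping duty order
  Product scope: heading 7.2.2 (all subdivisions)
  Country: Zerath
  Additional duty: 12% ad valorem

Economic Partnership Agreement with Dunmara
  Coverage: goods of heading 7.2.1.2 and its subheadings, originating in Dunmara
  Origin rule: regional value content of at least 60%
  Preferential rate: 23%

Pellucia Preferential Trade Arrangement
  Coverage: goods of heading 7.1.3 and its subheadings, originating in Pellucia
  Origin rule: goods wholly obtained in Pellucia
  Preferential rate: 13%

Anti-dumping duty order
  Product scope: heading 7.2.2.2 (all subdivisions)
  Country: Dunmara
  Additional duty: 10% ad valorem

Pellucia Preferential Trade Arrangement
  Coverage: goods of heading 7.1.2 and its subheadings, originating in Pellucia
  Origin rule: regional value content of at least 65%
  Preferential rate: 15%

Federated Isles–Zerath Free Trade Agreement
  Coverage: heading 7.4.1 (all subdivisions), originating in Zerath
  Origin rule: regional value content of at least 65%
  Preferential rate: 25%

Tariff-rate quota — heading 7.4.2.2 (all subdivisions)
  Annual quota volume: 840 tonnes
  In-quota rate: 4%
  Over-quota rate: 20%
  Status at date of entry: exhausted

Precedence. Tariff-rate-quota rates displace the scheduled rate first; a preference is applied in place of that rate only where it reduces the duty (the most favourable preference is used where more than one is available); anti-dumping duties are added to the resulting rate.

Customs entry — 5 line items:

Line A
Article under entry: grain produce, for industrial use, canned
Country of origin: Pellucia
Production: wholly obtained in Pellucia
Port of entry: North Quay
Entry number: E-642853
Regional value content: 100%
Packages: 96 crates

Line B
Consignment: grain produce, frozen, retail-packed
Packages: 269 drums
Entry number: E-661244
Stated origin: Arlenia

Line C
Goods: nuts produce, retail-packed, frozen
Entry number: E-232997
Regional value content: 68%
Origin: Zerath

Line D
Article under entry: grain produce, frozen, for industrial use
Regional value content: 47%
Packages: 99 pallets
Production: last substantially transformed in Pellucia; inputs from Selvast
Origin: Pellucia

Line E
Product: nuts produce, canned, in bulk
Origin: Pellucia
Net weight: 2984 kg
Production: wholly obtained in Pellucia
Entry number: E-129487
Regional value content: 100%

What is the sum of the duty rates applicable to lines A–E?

86%

Line A: grain → 7.1; canned → 7.1.3; for industrial use → 7.1.3.2. Scheduled 16%. Pellucia agreement on 7.1.3: wholly obtained → 13% available; Pellucia agreement on 7.1.2: 7.1.3.2 not covered; preferential 13%. → 13%.
Line B: grain → 7.1; frozen → 7.1.2; retail-packed → 7.1.2.1. Scheduled 30%. No special measure applies. → 30%.
Line C: nuts → 7.2; frozen → 7.2.1; retail-packed → 7.2.1.1. Scheduled 21%. Zerath agreement on 7.4.1: 7.2.1.1 not covered. → 21%.
Line D: grain → 7.1; frozen → 7.1.2; for industrial use → 7.1.2.3. Scheduled 19%. Pellucia agreement on 7.1.3: 7.1.2.3 not covered; Pellucia agreement on 7.1.2: RVC < 65%. → 19%.
Line E: nuts → 7.2; canned → 7.2.2; in bulk → 7.2.2.3. Scheduled 3%. Pellucia agreement on 7.1.3: 7.2.2.3 not covered; Pellucia agreement on 7.1.2: 7.2.2.3 not covered. → 3%.
Sum: 13% + 30% + 21% + 19% + 3% = 86%.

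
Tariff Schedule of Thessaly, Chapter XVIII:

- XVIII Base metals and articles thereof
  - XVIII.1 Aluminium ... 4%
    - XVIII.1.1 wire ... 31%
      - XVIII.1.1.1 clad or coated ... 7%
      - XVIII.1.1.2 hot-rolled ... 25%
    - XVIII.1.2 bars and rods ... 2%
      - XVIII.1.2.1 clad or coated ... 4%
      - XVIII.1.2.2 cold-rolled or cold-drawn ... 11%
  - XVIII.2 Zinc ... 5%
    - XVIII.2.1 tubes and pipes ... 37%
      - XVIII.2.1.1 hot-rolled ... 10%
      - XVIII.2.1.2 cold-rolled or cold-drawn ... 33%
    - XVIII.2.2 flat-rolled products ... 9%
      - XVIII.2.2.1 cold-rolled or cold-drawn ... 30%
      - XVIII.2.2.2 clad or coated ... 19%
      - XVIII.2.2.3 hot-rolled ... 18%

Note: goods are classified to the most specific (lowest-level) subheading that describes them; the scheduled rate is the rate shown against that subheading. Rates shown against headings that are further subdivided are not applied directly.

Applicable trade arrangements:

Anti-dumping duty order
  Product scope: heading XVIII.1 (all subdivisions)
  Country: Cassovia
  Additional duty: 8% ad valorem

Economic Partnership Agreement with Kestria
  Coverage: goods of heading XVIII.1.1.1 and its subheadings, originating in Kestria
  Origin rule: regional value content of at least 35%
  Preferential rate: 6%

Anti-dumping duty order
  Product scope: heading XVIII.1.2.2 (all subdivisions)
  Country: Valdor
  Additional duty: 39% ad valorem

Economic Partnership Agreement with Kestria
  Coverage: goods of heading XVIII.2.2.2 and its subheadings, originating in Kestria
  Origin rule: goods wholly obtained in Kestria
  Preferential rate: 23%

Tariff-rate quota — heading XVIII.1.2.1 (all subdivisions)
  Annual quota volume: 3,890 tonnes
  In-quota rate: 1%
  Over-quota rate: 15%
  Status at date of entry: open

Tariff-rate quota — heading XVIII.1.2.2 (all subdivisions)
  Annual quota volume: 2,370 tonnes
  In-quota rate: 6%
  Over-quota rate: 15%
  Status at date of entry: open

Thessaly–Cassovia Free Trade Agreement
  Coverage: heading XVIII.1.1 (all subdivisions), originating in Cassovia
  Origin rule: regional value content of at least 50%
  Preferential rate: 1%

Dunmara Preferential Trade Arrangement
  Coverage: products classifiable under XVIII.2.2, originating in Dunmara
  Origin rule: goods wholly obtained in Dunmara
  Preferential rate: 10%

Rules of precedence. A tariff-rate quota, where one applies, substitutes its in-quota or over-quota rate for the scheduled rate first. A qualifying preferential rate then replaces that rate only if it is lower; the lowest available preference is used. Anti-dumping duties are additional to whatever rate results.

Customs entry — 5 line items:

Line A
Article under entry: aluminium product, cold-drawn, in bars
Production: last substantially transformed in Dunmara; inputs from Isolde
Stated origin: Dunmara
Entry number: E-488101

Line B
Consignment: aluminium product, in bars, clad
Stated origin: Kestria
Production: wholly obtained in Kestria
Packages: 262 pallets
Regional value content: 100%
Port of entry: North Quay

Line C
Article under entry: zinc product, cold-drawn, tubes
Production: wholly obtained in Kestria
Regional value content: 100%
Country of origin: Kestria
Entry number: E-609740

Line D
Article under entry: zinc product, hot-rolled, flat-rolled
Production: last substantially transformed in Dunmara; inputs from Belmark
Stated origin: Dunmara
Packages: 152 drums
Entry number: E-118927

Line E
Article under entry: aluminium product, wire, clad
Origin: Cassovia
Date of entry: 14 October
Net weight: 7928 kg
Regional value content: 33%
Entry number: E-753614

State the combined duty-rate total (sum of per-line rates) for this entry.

Line A: aluminium → XVIII.1; in bars → XVIII.1.2; cold-drawn → XVIII.1.2.2. Scheduled 11%. quota on XVIII.1.2.2 open → in-quota 6%; Dunmara agreement on XVIII.2.2: XVIII.1.2.2 not covered. → 6%.
Line B: aluminium → XVIII.1; in bars → XVIII.1.2; clad → XVIII.1.2.1. Scheduled 4%. quota on XVIII.1.2.1 open → in-quota 1%; Kestria agreement on XVIII.1.1.1: XVIII.1.2.1 not covered; Kestria agreement on XVIII.2.2.2: XVIII.1.2.1 not covered. → 1%.
Line C: zinc → XVIII.2; tubes → XVIII.2.1; cold-drawn → XVIII.2.1.2. Scheduled 33%. Kestria agreement on XVIII.1.1.1: XVIII.2.1.2 not covered; Kestria agreement on XVIII.2.2.2: XVIII.2.1.2 not covered. → 33%.
Line D: zinc → XVIII.2; flat-rolled → XVIII.2.2; hot-rolled → XVIII.2.2.3. Scheduled 18%. Dunmara agreement on XVIII.2.2: not wholly obtained. → 18%.
Line E: aluminium → XVIII.1; wire → XVIII.1.1; clad → XVIII.1.1.1. Scheduled 7%. Cassovia agreement on XVIII.1.1: RVC < 50%; anti-dumping (Cassovia, XVIII.1): +8%; total 7% + 8% = 15%. → 15%.
Sum: 6% + 1% + 33% + 18% + 15% = 73%.

73%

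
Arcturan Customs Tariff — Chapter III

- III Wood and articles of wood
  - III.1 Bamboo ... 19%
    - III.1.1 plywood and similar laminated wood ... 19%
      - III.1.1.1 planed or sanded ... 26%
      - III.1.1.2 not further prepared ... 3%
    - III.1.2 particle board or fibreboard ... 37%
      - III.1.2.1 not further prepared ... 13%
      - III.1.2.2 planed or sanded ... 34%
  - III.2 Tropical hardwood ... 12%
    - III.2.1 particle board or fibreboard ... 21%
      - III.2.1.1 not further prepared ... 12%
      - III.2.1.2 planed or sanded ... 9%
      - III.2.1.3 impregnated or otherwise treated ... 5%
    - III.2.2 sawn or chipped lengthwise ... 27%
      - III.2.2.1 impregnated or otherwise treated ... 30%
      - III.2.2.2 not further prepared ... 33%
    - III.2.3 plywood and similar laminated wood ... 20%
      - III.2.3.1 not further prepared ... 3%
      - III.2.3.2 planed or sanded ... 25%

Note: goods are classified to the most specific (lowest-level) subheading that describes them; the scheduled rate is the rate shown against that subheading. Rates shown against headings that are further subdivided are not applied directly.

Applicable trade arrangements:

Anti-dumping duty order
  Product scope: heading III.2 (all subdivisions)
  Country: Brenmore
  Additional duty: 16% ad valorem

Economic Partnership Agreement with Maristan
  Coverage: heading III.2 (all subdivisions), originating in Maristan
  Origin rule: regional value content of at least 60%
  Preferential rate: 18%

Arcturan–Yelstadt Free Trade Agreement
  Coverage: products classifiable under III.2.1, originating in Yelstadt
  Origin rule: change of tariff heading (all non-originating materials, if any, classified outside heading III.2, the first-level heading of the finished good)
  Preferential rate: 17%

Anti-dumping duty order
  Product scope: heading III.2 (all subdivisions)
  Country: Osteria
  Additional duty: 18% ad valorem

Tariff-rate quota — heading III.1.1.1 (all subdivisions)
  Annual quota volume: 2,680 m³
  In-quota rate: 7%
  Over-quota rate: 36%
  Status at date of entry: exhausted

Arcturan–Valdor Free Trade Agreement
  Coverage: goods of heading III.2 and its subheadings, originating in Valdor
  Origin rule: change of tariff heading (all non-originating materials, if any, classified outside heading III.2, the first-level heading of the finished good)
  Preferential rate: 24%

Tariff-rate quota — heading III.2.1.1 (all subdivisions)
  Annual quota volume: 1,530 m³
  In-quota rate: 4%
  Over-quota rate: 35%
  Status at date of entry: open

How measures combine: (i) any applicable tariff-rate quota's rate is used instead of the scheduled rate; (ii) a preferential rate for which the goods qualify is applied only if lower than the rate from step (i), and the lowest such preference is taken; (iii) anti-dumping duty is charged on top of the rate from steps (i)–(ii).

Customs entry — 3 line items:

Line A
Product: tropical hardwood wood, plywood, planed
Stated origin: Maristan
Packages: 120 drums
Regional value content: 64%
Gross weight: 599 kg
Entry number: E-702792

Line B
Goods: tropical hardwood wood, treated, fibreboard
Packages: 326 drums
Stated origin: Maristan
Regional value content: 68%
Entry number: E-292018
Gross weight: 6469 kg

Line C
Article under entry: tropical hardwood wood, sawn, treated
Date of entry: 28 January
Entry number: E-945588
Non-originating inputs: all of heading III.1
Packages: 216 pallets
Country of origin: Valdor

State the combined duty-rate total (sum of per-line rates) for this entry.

47%

Line A: tropical hardwood → III.2; plywood → III.2.3; planed → III.2.3.2. Scheduled 25%. Maristan agreement on III.2: RVC ≥ 60% → 18% available; preferential 18%. → 18%.
Line B: tropical hardwood → III.2; fibreboard → III.2.1; treated → III.2.1.3. Scheduled 5%. Maristan agreement on III.2: RVC ≥ 60% → 18% available; preference 18% not lower than 5% → no reduction. → 5%.
Line C: tropical hardwood → III.2; sawn → III.2.2; treated → III.2.2.1. Scheduled 30%. Valdor agreement on III.2: CTH met → 24% available; preferential 24%. → 24%.
Sum: 18% + 5% + 24% = 47%.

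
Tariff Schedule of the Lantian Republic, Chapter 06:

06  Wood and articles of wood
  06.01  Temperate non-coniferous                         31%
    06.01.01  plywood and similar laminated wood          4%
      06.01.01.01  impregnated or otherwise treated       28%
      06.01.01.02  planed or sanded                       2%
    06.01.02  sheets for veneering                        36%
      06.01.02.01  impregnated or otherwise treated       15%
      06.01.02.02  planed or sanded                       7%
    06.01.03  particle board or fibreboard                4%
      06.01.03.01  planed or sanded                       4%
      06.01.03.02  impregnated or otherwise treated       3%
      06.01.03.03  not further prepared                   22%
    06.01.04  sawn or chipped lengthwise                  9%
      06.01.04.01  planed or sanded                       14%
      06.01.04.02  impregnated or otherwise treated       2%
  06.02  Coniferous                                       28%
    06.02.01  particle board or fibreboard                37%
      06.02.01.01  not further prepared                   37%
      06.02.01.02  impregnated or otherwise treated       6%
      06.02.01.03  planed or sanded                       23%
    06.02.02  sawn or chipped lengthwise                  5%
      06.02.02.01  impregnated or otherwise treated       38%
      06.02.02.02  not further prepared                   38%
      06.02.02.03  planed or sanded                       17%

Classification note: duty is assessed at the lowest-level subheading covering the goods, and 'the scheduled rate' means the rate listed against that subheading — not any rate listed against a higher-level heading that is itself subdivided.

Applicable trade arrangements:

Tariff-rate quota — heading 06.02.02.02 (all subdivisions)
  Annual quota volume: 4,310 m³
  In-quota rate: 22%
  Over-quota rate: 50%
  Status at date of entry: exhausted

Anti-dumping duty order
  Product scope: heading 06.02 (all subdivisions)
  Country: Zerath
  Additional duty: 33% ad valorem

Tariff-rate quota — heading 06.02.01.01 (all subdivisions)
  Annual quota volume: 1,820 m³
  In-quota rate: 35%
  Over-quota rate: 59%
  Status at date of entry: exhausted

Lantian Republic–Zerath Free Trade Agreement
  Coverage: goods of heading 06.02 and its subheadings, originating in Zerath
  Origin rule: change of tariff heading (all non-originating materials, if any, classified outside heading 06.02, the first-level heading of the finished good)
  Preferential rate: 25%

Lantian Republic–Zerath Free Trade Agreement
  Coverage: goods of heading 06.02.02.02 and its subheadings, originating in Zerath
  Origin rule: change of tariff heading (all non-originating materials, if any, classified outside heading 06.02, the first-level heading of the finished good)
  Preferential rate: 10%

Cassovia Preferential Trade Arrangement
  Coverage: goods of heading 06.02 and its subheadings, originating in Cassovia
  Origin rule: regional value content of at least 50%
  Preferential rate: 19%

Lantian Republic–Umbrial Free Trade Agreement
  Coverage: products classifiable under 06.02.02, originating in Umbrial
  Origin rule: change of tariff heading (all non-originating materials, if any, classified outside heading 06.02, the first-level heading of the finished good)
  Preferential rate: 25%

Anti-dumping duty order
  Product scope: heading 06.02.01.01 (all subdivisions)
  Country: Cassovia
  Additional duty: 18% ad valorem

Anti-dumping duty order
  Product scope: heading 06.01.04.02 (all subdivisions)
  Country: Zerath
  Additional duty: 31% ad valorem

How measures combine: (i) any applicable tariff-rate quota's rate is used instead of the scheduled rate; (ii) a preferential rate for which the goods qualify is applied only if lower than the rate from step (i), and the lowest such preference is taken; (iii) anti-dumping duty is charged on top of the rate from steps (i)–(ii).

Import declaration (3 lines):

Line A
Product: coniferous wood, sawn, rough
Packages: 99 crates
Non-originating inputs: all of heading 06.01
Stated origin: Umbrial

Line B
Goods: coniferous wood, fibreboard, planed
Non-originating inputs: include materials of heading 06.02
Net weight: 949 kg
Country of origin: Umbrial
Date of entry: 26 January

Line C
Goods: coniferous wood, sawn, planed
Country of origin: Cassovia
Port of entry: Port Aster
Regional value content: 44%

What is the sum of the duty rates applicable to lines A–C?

65%

Line A: coniferous → 06.02; sawn → 06.02.02; rough → 06.02.02.02. Scheduled 38%. quota on 06.02.02.02 exhausted → over-quota 50%; Umbrial agreement on 06.02.02: CTH met → 25% available; preferential 25%. → 25%.
Line B: coniferous → 06.02; fibreboard → 06.02.01; planed → 06.02.01.03. Scheduled 23%. Umbrial agreement on 06.02.02: 06.02.01.03 not covered. → 23%.
Line C: coniferous → 06.02; sawn → 06.02.02; planed → 06.02.02.03. Scheduled 17%. Cassovia agreement on 06.02: RVC < 50%. → 17%.
Sum: 25% + 23% + 17% = 65%.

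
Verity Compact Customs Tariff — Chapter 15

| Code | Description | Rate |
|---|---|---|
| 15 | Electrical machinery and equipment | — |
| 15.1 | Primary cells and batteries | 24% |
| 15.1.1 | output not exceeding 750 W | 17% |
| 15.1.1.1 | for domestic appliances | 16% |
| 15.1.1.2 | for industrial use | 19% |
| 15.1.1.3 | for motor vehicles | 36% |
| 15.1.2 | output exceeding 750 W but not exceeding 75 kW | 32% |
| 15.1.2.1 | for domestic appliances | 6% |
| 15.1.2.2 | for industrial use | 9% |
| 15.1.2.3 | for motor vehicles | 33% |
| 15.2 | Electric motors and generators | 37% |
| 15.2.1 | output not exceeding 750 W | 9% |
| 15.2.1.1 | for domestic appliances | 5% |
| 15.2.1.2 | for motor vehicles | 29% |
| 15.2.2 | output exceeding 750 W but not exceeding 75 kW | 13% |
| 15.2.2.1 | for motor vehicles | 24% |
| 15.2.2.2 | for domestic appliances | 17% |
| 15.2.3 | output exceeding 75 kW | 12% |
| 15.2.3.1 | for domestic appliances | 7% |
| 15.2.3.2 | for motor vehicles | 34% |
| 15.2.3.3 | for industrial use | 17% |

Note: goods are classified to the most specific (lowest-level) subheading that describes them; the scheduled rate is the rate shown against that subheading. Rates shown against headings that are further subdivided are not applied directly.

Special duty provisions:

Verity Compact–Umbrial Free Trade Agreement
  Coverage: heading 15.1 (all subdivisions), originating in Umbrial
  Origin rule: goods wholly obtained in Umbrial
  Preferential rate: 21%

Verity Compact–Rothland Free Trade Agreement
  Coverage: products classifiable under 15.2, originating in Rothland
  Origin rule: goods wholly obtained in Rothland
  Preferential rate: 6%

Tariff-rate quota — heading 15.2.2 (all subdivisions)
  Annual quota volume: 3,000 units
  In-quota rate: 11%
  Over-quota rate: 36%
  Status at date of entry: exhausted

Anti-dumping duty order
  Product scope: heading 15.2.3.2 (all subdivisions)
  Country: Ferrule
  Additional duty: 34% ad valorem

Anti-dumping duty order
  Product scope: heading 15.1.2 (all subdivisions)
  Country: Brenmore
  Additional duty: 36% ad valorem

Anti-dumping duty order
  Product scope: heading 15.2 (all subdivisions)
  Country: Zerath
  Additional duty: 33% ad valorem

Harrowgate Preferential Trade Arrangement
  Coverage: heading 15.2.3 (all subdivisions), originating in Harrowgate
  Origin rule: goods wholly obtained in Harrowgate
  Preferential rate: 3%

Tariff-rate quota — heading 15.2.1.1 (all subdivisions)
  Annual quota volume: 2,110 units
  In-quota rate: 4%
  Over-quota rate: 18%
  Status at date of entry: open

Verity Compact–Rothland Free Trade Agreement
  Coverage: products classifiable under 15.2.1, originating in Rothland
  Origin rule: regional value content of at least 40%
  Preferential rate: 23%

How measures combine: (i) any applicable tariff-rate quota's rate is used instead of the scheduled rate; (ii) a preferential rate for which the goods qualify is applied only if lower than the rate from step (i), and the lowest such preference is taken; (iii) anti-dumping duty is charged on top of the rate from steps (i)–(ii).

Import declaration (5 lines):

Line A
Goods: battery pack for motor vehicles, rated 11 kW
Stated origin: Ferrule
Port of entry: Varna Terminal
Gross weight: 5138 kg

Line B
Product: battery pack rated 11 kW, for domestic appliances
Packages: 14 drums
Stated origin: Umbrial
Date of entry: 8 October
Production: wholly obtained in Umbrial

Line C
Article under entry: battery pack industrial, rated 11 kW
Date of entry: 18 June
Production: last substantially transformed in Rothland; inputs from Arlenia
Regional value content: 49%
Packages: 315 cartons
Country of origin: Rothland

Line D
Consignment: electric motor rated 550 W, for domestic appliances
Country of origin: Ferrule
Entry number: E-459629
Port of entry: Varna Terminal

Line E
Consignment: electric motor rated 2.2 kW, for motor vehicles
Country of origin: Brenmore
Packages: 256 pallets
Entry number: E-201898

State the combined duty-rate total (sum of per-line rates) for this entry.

88%

Line A: battery pack → 15.1; rated 11 kW → 15.1.2; for motor vehicles → 15.1.2.3. Scheduled 33%. No special measure applies. → 33%.
Line B: battery pack → 15.1; rated 11 kW → 15.1.2; for domestic appliances → 15.1.2.1. Scheduled 6%. Umbrial agreement on 15.1: wholly obtained → 21% available; preference 21% not lower than 6% → no reduction. → 6%.
Line C: battery pack → 15.1; rated 11 kW → 15.1.2; industrial → 15.1.2.2. Scheduled 9%. Rothland agreement on 15.2: 15.1.2.2 not covered; Rothland agreement on 15.2.1: 15.1.2.2 not covered. → 9%.
Line D: electric motor → 15.2; rated 550 W → 15.2.1; for domestic appliances → 15.2.1.1. Scheduled 5%. quota on 15.2.1.1 open → in-quota 4%. → 4%.
Line E: electric motor → 15.2; rated 2.2 kW → 15.2.2; for motor vehicles → 15.2.2.1. Scheduled 24%. quota on 15.2.2 exhausted → over-quota 36%. → 36%.
Sum: 33% + 6% + 9% + 4% + 36% = 88%.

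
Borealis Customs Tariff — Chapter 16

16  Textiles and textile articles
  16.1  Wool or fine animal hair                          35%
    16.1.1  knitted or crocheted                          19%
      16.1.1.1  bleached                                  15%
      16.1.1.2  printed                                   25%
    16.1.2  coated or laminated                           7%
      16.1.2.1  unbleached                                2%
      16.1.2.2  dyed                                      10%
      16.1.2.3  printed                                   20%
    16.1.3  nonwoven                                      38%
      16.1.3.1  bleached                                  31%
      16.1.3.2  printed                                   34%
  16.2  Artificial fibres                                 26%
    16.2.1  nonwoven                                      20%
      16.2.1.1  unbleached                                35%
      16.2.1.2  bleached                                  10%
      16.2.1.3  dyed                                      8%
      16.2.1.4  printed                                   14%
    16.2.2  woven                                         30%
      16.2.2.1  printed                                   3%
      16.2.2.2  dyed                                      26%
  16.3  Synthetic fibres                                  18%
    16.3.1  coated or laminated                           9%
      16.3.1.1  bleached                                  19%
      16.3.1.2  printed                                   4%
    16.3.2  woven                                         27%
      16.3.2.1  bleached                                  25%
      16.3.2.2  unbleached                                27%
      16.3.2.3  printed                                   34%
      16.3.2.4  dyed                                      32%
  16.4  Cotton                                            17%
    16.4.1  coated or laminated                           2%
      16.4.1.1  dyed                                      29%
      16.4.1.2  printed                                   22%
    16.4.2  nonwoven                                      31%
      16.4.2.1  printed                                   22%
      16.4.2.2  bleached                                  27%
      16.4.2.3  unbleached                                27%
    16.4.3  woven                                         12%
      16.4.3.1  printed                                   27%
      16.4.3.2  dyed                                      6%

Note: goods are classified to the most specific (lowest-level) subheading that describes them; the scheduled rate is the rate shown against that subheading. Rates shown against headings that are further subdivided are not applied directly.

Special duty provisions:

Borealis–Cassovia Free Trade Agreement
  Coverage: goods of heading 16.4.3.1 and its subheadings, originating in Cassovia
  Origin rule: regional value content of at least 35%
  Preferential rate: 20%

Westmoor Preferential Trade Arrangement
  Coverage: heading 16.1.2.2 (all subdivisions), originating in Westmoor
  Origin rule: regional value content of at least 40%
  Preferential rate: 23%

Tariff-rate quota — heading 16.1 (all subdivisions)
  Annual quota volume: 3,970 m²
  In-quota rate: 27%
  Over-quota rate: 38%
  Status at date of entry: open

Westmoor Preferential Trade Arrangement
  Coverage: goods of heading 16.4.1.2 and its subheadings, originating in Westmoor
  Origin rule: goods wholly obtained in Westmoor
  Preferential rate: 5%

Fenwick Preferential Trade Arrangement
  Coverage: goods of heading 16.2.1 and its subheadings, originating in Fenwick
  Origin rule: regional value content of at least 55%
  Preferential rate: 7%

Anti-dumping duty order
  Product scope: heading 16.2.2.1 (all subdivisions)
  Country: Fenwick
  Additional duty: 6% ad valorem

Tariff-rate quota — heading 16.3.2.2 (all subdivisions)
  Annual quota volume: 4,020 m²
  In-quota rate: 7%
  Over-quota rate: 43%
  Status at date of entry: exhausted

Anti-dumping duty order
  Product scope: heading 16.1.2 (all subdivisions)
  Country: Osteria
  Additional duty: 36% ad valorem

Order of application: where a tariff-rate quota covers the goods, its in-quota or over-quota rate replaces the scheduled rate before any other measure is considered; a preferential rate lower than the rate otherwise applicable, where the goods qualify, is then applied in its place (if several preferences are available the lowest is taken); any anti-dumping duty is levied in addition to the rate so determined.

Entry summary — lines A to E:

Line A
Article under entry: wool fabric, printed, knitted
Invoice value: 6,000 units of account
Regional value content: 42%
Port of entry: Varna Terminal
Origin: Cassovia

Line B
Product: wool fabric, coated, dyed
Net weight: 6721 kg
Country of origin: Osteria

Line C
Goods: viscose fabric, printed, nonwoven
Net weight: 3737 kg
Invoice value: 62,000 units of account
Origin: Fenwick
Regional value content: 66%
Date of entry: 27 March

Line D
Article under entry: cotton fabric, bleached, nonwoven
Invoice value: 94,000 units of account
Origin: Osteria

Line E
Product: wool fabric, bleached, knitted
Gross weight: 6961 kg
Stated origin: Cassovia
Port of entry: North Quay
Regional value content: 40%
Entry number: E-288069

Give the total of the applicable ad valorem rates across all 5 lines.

151%

Line A: wool → 16.1; knitted → 16.1.1; printed → 16.1.1.2. Scheduled 25%. quota on 16.1 open → in-quota 27%; Cassovia agreement on 16.4.3.1: 16.1.1.2 not covered. → 27%.
Line B: wool → 16.1; coated → 16.1.2; dyed → 16.1.2.2. Scheduled 10%. quota on 16.1 open → in-quota 27%; anti-dumping (Osteria, 16.1.2): +36%; total 27% + 36% = 63%. → 63%.
Line C: viscose → 16.2; nonwoven → 16.2.1; printed → 16.2.1.4. Scheduled 14%. Fenwick agreement on 16.2.1: RVC ≥ 55% → 7% available; preferential 7%. → 7%.
Line D: cotton → 16.4; nonwoven → 16.4.2; bleached → 16.4.2.2. Scheduled 27%. No special measure applies. → 27%.
Line E: wool → 16.1; knitted → 16.1.1; bleached → 16.1.1.1. Scheduled 15%. quota on 16.1 open → in-quota 27%; Cassovia agreement on 16.4.3.1: 16.1.1.1 not covered. → 27%.
Sum: 27% + 63% + 7% + 27% + 27% = 151%.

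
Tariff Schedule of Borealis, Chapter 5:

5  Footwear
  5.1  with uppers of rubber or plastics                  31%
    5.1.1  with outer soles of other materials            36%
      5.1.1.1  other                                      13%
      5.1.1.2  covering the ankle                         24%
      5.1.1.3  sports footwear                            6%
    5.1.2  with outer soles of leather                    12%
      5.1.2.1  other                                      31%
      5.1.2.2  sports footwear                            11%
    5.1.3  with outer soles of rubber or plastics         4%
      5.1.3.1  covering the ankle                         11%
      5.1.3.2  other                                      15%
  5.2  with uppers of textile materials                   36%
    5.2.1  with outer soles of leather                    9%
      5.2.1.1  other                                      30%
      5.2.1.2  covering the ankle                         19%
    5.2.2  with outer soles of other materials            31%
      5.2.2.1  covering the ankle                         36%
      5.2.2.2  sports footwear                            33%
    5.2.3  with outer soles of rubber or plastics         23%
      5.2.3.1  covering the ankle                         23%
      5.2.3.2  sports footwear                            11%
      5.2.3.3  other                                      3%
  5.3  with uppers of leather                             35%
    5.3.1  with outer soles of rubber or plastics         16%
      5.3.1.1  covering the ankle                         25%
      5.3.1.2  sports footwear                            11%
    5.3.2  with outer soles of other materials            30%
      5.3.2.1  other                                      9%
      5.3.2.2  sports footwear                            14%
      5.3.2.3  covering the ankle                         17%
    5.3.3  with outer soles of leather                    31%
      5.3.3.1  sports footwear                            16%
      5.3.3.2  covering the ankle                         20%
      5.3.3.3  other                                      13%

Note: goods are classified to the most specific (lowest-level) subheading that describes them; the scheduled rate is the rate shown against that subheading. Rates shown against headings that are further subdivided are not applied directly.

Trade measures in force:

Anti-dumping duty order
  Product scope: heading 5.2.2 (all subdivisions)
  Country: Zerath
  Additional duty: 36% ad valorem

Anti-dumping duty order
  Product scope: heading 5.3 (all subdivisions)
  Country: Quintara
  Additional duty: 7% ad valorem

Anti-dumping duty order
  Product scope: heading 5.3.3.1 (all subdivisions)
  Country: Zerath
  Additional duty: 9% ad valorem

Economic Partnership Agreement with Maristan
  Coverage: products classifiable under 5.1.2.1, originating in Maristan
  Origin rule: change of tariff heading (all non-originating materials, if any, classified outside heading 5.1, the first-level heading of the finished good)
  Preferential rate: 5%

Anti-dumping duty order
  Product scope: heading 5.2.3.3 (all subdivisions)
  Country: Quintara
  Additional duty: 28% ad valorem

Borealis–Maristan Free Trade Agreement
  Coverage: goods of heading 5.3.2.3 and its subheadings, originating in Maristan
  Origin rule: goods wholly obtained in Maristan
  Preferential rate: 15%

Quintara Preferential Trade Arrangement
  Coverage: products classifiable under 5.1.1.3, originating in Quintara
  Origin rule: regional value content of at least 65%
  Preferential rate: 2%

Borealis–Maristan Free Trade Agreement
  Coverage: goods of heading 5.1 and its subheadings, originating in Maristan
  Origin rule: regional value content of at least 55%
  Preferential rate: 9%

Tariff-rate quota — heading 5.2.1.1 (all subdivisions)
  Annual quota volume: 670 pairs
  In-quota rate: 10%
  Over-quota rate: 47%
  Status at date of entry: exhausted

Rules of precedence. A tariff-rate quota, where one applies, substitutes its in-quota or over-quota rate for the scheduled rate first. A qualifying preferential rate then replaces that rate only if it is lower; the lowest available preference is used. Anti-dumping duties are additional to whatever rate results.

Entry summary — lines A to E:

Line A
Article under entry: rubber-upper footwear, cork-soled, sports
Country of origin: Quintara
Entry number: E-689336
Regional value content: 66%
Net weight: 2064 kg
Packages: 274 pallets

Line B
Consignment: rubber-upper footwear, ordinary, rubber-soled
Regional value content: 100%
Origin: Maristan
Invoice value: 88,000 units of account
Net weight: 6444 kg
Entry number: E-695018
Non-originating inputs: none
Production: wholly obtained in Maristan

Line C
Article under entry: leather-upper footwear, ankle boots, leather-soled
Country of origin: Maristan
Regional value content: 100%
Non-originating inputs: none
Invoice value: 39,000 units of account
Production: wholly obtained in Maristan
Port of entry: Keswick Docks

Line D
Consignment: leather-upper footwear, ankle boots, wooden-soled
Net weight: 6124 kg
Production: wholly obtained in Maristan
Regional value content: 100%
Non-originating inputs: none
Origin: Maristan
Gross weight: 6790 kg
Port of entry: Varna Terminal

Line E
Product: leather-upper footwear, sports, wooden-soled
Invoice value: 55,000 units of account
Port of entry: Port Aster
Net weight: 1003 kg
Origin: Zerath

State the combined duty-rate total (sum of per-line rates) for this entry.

Line A: rubber-upper → 5.1; cork-soled → 5.1.1; sports → 5.1.1.3. Scheduled 6%. Quintara agreement on 5.1.1.3: RVC ≥ 65% → 2% available; preferential 2%. → 2%.
Line B: rubber-upper → 5.1; rubber-soled → 5.1.3; ordinary → 5.1.3.2. Scheduled 15%. Maristan agreement on 5.1.2.1: 5.1.3.2 not covered; Maristan agreement on 5.3.2.3: 5.1.3.2 not covered; Maristan agreement on 5.1: RVC ≥ 55% → 9% available; preferential 9%. → 9%.
Line C: leather-upper → 5.3; leather-soled → 5.3.3; ankle boots → 5.3.3.2. Scheduled 20%. Maristan agreement on 5.1.2.1: 5.3.3.2 not covered; Maristan agreement on 5.3.2.3: 5.3.3.2 not covered; Maristan agreement on 5.1: 5.3.3.2 not covered. → 20%.
Line D: leather-upper → 5.3; wooden-soled → 5.3.2; ankle boots → 5.3.2.3. Scheduled 17%. Maristan agreement on 5.1.2.1: 5.3.2.3 not covered; Maristan agreement on 5.3.2.3: wholly obtained → 15% available; Maristan agreement on 5.1: 5.3.2.3 not covered; preferential 15%. → 15%.
Line E: leather-upper → 5.3; wooden-soled → 5.3.2; sports → 5.3.2.2. Scheduled 14%. No special measure applies. → 14%.
Sum: 2% + 9% + 20% + 15% + 14% = 60%.

60%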